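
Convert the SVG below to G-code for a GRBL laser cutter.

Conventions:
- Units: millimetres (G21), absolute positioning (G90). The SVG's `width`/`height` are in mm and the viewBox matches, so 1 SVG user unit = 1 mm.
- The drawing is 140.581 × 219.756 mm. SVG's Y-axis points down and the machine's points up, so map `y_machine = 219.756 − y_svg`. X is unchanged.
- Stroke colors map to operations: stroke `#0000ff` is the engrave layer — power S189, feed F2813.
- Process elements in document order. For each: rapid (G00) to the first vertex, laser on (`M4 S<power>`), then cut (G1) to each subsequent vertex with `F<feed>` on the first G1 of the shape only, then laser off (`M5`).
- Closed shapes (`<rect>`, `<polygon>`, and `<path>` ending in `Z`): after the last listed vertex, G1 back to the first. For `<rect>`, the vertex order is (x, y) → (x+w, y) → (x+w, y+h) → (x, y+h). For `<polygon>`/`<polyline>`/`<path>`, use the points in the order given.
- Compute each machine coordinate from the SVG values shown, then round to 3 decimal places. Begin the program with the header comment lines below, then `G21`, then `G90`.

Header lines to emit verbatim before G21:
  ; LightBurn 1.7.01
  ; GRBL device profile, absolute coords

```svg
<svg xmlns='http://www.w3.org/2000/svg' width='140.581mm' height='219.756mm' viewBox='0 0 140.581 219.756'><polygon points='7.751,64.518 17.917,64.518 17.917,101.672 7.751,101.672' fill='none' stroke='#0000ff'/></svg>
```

; LightBurn 1.7.01
; GRBL device profile, absolute coords
G21
G90
G00 X7.751 Y155.238
M4 S189
G1 X17.917 Y155.238 F2813
G1 X17.917 Y118.084
G1 X7.751 Y118.084
G1 X7.751 Y155.238
M5

viewBox `0 0 140.581 219.756` with mm width/height → 1 unit = 1 mm. Flip: y_m = 219.756 − y_svg.

**Shape 1** — `<polygon>` rectangle, stroke `#0000ff` → engrave (S189, F2813). Machine vertices: (7.751,155.238) → (17.917,155.238) → (17.917,118.084) → (7.751,118.084) → (7.751,155.238). Closed: final G1 returns to the first vertex.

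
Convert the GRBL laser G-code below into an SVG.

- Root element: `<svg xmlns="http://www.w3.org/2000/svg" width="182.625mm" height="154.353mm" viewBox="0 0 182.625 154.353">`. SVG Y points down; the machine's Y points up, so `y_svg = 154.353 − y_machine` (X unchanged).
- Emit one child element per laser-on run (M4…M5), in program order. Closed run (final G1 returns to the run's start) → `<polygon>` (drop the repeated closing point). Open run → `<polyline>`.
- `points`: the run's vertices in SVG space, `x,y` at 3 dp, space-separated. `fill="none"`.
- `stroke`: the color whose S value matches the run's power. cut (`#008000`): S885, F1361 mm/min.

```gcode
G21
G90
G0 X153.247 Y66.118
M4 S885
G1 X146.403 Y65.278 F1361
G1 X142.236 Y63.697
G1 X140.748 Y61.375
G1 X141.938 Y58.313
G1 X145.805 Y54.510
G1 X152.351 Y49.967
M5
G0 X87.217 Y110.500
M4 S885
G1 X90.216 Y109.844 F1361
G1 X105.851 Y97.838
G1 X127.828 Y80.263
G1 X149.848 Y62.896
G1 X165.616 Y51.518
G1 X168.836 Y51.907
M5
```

Each laser-on run becomes one SVG element. Flip Y back into SVG space with y_svg = 154.353 − y_machine. Every run uses S885, so all elements get stroke `#008000` (cut).

Run 1: The run is open, so emit a `<polyline>` with points (Y-flipped): 153.247,88.235 146.403,89.075 142.236,90.656 140.748,92.978 141.938,96.040 145.805,99.843 152.351,104.386.

Run 2: The run is open, so emit a `<polyline>` with points (Y-flipped): 87.217,43.853 90.216,44.509 105.851,56.515 127.828,74.090 149.848,91.457 165.616,102.835 168.836,102.446.

<svg xmlns="http://www.w3.org/2000/svg" width="182.625mm" height="154.353mm" viewBox="0 0 182.625 154.353">
  <polyline points="153.247,88.235 146.403,89.075 142.236,90.656 140.748,92.978 141.938,96.040 145.805,99.843 152.351,104.386" fill="none" stroke="#008000"/>
  <polyline points="87.217,43.853 90.216,44.509 105.851,56.515 127.828,74.090 149.848,91.457 165.616,102.835 168.836,102.446" fill="none" stroke="#008000"/>
</svg>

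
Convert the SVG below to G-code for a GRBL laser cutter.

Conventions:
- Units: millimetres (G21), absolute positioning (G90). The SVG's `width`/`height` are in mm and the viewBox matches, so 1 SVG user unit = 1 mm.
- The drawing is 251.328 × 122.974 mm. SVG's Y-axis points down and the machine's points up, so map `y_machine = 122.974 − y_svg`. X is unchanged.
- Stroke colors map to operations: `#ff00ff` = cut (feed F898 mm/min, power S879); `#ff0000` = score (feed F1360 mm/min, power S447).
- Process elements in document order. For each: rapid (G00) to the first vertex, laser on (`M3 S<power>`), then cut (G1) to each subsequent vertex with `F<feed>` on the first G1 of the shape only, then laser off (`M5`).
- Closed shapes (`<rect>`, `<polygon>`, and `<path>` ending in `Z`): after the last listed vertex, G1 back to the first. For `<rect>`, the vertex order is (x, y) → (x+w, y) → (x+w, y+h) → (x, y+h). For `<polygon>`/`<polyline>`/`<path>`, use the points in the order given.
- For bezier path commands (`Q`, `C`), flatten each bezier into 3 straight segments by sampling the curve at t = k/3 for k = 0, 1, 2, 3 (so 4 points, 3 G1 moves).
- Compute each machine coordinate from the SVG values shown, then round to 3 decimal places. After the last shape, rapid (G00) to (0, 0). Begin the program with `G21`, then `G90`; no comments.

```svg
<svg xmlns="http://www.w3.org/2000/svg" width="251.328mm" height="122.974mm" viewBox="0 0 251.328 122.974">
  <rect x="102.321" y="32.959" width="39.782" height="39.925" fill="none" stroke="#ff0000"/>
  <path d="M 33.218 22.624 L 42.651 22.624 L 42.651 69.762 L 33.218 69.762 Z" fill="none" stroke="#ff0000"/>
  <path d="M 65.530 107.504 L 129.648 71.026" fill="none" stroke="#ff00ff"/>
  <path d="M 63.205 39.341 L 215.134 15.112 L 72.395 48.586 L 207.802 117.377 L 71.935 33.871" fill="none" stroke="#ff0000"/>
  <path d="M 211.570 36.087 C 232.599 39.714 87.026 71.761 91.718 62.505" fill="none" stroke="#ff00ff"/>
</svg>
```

G21
G90
G00 X102.321 Y90.015
M3 S447
G1 X142.103 Y90.015 F1360
G1 X142.103 Y50.090
G1 X102.321 Y50.090
G1 X102.321 Y90.015
M5
G00 X33.218 Y100.350
M3 S447
G1 X42.651 Y100.350 F1360
G1 X42.651 Y53.212
G1 X33.218 Y53.212
G1 X33.218 Y100.350
M5
G00 X65.530 Y15.470
M3 S879
G1 X129.648 Y51.948 F898
M5
G00 X63.205 Y83.633
M3 S447
G1 X215.134 Y107.862 F1360
G1 X72.395 Y74.388
G1 X207.802 Y5.597
G1 X71.935 Y89.103
M5
G00 X211.570 Y86.887
M3 S879
G1 X188.801 Y76.369 F898
G1 X125.379 Y62.398
G1 X91.718 Y60.469
M5
G00 X0.000 Y0.000

1 u = 1 mm; y_m = 122.974 − y.

[1] `<rect>` rectangle, #ff0000→score S447 F1360: (102.321,90.015) → (142.103,90.015) → (142.103,50.090) → (102.321,50.090) → (102.321,90.015) (closed)

[2] `<path>` rectangle, #ff0000→score S447 F1360: (33.218,100.350) → (42.651,100.350) → (42.651,53.212) → (33.218,53.212) → (33.218,100.350) (closed)

[3] `<path>` line segment, #ff00ff→cut S879 F898: (65.530,15.470) → (129.648,51.948)

[4] `<path>` open polyline, #ff0000→score S447 F1360: (63.205,83.633) → (215.134,107.862) → (72.395,74.388) → (207.802,5.597) → (71.935,89.103)

[5] `<path>` cubic bezier, #ff00ff→cut S879 F898: (211.570,86.887) → (188.801,76.369) → (125.379,62.398) → (91.718,60.469)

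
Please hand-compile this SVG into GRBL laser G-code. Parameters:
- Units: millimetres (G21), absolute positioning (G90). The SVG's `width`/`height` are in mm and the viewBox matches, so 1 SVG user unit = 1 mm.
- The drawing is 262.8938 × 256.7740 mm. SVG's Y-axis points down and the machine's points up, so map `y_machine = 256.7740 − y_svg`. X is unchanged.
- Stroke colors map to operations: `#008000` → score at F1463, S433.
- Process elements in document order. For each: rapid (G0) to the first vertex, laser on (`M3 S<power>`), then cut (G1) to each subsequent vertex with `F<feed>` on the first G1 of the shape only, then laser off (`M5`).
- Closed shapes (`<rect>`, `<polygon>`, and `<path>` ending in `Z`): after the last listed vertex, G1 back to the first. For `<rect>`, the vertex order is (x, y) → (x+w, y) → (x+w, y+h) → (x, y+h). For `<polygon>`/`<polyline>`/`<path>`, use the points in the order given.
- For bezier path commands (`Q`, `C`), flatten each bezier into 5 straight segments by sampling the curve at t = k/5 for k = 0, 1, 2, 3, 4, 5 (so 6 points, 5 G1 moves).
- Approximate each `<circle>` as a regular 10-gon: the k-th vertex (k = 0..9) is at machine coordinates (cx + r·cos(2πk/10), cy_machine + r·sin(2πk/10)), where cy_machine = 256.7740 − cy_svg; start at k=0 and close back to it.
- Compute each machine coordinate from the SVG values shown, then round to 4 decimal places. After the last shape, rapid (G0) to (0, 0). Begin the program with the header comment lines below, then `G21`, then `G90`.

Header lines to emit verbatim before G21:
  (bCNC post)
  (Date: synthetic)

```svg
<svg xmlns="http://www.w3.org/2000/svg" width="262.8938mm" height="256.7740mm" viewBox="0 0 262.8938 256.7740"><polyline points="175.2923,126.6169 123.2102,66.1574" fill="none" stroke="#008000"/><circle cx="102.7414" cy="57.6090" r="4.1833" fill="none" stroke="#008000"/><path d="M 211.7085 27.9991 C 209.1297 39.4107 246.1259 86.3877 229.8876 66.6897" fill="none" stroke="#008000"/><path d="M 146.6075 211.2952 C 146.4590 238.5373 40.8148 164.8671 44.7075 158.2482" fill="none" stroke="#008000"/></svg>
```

Since the viewBox matches the mm dimensions, user units are millimetres directly. The only transform is the Y-flip y_m = 256.7740 − y_svg.

Shape 1 is a line segment drawn with `<polyline>`. Its stroke #008000 means score at S433, F1463. After flipping Y the toolpath is (175.2923,130.1571) → (123.2102,190.6166).

Shape 2 is a circle drawn with `<circle>`. Its stroke #008000 means score at S433, F1463. After flipping Y the toolpath is (106.9247,199.1650) → (106.1258,201.6239) → (104.0341,203.1436) → (101.4487,203.1436) → (99.3570,201.6239) → (98.5581,199.1650) → (99.3570,196.7061) → (101.4487,195.1864) → (104.0341,195.1864) → (106.1258,196.7061) → (106.9247,199.1650), returning to the start.

Shape 3 is a cubic bezier drawn with `<path>`. Its stroke #008000 means score at S433, F1463. After flipping Y the toolpath is (211.7085,228.7749) → (214.1677,218.4780) → (221.6701,204.5530) → (229.7608,191.9073) → (233.9849,185.4486) → (229.8876,190.0843).

Shape 4 is a cubic bezier drawn with `<path>`. Its stroke #008000 means score at S433, F1463. After flipping Y the toolpath is (146.6075,45.4788) → (135.5792,39.8993) → (109.5535,50.4765) → (78.8519,69.1482) → (53.7960,87.8520) → (44.7075,98.5258).

(bCNC post)
(Date: synthetic)
G21
G90
G0 X175.2923 Y130.1571
M3 S433
G1 X123.2102 Y190.6166 F1463
M5
G0 X106.9247 Y199.1650
M3 S433
G1 X106.1258 Y201.6239 F1463
G1 X104.0341 Y203.1436
G1 X101.4487 Y203.1436
G1 X99.3570 Y201.6239
G1 X98.5581 Y199.1650
G1 X99.3570 Y196.7061
G1 X101.4487 Y195.1864
G1 X104.0341 Y195.1864
G1 X106.1258 Y196.7061
G1 X106.9247 Y199.1650
M5
G0 X211.7085 Y228.7749
M3 S433
G1 X214.1677 Y218.4780 F1463
G1 X221.6701 Y204.5530
G1 X229.7608 Y191.9073
G1 X233.9849 Y185.4486
G1 X229.8876 Y190.0843
M5
G0 X146.6075 Y45.4788
M3 S433
G1 X135.5792 Y39.8993 F1463
G1 X109.5535 Y50.4765
G1 X78.8519 Y69.1482
G1 X53.7960 Y87.8520
G1 X44.7075 Y98.5258
M5
G0 X0.0000 Y0.0000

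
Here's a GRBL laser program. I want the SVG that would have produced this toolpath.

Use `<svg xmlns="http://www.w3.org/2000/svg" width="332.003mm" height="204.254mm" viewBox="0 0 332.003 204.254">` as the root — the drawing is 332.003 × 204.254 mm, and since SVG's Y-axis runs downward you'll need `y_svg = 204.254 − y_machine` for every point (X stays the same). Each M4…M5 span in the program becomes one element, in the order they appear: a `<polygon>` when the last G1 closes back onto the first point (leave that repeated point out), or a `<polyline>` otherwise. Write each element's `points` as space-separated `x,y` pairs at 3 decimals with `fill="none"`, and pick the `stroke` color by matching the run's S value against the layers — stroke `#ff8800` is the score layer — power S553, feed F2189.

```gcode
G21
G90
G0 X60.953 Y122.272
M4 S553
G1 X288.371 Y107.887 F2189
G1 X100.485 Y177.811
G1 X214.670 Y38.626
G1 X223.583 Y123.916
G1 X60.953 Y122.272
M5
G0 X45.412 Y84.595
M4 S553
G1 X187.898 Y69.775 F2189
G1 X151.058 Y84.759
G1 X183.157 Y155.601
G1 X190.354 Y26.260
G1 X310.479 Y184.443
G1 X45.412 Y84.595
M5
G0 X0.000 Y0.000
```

Machine Y-up, SVG Y-down with viewBox height 204.254, so y_svg = 204.254 − y_machine; X carries over. Every run uses S553, so all elements get stroke `#ff8800` (score).

Run 1: The run returns to its start, so emit a `<polygon>` with points (Y-flipped): 60.953,81.982 288.371,96.367 100.485,26.443 214.670,165.628 223.583,80.338.

Run 2: The run returns to its start, so emit a `<polygon>` with points (Y-flipped): 45.412,119.659 187.898,134.479 151.058,119.495 183.157,48.653 190.354,177.994 310.479,19.811.

<svg xmlns="http://www.w3.org/2000/svg" width="332.003mm" height="204.254mm" viewBox="0 0 332.003 204.254">
  <polygon points="60.953,81.982 288.371,96.367 100.485,26.443 214.670,165.628 223.583,80.338" fill="none" stroke="#ff8800"/>
  <polygon points="45.412,119.659 187.898,134.479 151.058,119.495 183.157,48.653 190.354,177.994 310.479,19.811" fill="none" stroke="#ff8800"/>
</svg>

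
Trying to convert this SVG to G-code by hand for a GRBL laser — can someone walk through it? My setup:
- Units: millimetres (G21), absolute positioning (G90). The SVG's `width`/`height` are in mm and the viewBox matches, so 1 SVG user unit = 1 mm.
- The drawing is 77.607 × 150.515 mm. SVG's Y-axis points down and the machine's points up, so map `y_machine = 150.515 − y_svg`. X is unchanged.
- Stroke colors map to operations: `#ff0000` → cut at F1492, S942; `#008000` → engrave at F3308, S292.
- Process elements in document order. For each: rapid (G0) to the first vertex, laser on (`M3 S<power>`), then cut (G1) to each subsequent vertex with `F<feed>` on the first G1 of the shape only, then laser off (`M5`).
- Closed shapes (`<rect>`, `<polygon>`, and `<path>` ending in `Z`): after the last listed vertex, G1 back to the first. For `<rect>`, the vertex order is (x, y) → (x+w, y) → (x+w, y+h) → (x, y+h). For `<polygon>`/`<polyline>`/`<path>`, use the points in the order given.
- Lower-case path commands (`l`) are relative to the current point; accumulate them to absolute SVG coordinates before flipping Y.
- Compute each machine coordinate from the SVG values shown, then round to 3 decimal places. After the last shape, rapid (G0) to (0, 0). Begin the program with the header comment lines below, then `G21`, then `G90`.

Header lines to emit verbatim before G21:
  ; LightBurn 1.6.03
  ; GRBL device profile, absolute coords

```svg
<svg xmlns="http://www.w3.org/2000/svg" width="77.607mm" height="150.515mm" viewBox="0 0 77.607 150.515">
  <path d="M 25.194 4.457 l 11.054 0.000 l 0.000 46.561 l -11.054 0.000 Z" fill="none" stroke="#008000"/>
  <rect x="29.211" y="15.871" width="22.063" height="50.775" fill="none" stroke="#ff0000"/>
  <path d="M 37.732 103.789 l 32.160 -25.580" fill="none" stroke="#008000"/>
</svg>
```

1 u = 1 mm; y_m = 150.515 − y.

[1] `<path>` rectangle, #008000→engrave S292 F3308: (25.194,146.058) → (36.248,146.058) → (36.248,99.497) → (25.194,99.497) → (25.194,146.058) (closed)

[2] `<rect>` rectangle, #ff0000→cut S942 F1492: (29.211,134.644) → (51.274,134.644) → (51.274,83.869) → (29.211,83.869) → (29.211,134.644) (closed)

[3] `<path>` line segment, #008000→engrave S292 F3308: (37.732,46.726) → (69.892,72.306)

; LightBurn 1.6.03
; GRBL device profile, absolute coords
G21
G90
G0 X25.194 Y146.058
M3 S292
G1 X36.248 Y146.058 F3308
G1 X36.248 Y99.497
G1 X25.194 Y99.497
G1 X25.194 Y146.058
M5
G0 X29.211 Y134.644
M3 S942
G1 X51.274 Y134.644 F1492
G1 X51.274 Y83.869
G1 X29.211 Y83.869
G1 X29.211 Y134.644
M5
G0 X37.732 Y46.726
M3 S292
G1 X69.892 Y72.306 F3308
M5
G0 X0.000 Y0.000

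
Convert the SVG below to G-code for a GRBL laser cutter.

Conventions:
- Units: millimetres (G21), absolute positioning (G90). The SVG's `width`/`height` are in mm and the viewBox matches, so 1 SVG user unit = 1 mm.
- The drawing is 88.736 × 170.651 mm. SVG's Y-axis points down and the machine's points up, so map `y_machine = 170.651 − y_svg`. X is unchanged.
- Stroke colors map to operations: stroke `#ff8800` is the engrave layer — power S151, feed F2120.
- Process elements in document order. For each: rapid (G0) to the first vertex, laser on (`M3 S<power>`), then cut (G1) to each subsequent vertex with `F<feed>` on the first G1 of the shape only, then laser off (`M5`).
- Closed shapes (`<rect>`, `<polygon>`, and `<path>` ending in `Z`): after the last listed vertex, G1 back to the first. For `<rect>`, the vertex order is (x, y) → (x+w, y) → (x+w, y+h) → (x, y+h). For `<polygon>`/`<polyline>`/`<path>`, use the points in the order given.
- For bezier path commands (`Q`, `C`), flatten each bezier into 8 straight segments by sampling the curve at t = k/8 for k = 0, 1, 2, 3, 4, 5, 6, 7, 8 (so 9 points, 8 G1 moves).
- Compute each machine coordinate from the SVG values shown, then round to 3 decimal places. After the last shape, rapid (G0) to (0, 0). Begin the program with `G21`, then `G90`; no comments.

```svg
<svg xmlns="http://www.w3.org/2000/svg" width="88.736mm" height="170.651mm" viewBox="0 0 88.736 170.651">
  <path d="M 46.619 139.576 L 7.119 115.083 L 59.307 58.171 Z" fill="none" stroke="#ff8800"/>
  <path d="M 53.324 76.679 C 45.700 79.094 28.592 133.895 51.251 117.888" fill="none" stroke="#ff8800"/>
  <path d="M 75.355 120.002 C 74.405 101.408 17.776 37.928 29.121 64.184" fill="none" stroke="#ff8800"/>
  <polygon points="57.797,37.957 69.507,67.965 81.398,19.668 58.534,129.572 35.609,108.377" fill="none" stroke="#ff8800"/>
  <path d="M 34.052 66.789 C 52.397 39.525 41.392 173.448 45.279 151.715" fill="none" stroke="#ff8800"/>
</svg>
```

1 u = 1 mm; y_m = 170.651 − y.

[1] `<path>` closed polygon, #ff8800→engrave S151 F2120: (46.619,31.075) → (7.119,55.568) → (59.307,112.480) → (46.619,31.075) (closed)

[2] `<path>` cubic bezier, #ff8800→engrave S151 F2120: (53.324,93.972) → (50.117,90.851) → (46.597,84.263) → (43.343,75.651) → (40.931,66.459) → (39.939,58.131) → (40.944,52.109) → (44.522,49.839) → (51.251,52.763)

[3] `<path>` cubic bezier, #ff8800→engrave S151 F2120: (75.355,50.649) → (72.630,59.463) → (66.135,70.907) → (57.317,83.404) → (47.627,95.377) → (38.514,105.247) → (31.425,111.437) → (27.811,112.370) → (29.121,106.467)

[4] `<polygon>` closed polygon, #ff8800→engrave S151 F2120: (57.797,132.694) → (69.507,102.686) → (81.398,150.983) → (58.534,41.079) → (35.609,62.274) → (57.797,132.694) (closed)

[5] `<path>` cubic bezier, #ff8800→engrave S151 F2120: (34.052,103.862) → (39.642,107.149) → (42.999,99.038) → (44.641,83.242) → (45.087,63.473) → (44.856,43.445) → (44.465,26.871) → (44.433,17.464) → (45.279,18.936)

G21
G90
G0 X46.619 Y31.075
M3 S151
G1 X7.119 Y55.568 F2120
G1 X59.307 Y112.480
G1 X46.619 Y31.075
M5
G0 X53.324 Y93.972
M3 S151
G1 X50.117 Y90.851 F2120
G1 X46.597 Y84.263
G1 X43.343 Y75.651
G1 X40.931 Y66.459
G1 X39.939 Y58.131
G1 X40.944 Y52.109
G1 X44.522 Y49.839
G1 X51.251 Y52.763
M5
G0 X75.355 Y50.649
M3 S151
G1 X72.630 Y59.463 F2120
G1 X66.135 Y70.907
G1 X57.317 Y83.404
G1 X47.627 Y95.377
G1 X38.514 Y105.247
G1 X31.425 Y111.437
G1 X27.811 Y112.370
G1 X29.121 Y106.467
M5
G0 X57.797 Y132.694
M3 S151
G1 X69.507 Y102.686 F2120
G1 X81.398 Y150.983
G1 X58.534 Y41.079
G1 X35.609 Y62.274
G1 X57.797 Y132.694
M5
G0 X34.052 Y103.862
M3 S151
G1 X39.642 Y107.149 F2120
G1 X42.999 Y99.038
G1 X44.641 Y83.242
G1 X45.087 Y63.473
G1 X44.856 Y43.445
G1 X44.465 Y26.871
G1 X44.433 Y17.464
G1 X45.279 Y18.936
M5
G0 X0.000 Y0.000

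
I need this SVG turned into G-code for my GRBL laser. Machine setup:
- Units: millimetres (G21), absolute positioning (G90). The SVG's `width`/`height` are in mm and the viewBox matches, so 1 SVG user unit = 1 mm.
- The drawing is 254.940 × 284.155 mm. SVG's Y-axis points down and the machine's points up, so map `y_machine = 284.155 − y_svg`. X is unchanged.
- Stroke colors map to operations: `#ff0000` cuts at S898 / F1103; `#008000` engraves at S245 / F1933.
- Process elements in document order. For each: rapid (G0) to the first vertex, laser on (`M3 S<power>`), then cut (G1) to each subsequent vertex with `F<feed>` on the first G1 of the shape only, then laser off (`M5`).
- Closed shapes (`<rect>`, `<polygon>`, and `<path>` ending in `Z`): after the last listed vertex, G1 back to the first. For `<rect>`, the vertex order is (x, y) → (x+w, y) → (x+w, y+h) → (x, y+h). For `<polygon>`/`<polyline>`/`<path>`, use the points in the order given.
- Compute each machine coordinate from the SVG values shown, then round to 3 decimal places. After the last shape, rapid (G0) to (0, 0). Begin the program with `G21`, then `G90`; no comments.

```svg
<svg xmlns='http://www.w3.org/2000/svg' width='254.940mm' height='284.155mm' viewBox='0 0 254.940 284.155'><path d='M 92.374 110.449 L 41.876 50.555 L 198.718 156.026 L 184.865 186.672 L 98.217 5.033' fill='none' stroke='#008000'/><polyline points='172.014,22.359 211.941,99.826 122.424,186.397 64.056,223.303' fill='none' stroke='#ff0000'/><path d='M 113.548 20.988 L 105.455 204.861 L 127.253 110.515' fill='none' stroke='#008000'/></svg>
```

1 u = 1 mm; y_m = 284.155 − y.

[1] `<path>` open polyline, #008000→engrave S245 F1933: (92.374,173.706) → (41.876,233.600) → (198.718,128.129) → (184.865,97.483) → (98.217,279.122)

[2] `<polyline>` open polyline, #ff0000→cut S898 F1103: (172.014,261.796) → (211.941,184.329) → (122.424,97.758) → (64.056,60.852)

[3] `<path>` open polyline, #008000→engrave S245 F1933: (113.548,263.167) → (105.455,79.294) → (127.253,173.640)

G21
G90
G0 X92.374 Y173.706
M3 S245
G1 X41.876 Y233.600 F1933
G1 X198.718 Y128.129
G1 X184.865 Y97.483
G1 X98.217 Y279.122
M5
G0 X172.014 Y261.796
M3 S898
G1 X211.941 Y184.329 F1103
G1 X122.424 Y97.758
G1 X64.056 Y60.852
M5
G0 X113.548 Y263.167
M3 S245
G1 X105.455 Y79.294 F1933
G1 X127.253 Y173.640
M5
G0 X0.000 Y0.000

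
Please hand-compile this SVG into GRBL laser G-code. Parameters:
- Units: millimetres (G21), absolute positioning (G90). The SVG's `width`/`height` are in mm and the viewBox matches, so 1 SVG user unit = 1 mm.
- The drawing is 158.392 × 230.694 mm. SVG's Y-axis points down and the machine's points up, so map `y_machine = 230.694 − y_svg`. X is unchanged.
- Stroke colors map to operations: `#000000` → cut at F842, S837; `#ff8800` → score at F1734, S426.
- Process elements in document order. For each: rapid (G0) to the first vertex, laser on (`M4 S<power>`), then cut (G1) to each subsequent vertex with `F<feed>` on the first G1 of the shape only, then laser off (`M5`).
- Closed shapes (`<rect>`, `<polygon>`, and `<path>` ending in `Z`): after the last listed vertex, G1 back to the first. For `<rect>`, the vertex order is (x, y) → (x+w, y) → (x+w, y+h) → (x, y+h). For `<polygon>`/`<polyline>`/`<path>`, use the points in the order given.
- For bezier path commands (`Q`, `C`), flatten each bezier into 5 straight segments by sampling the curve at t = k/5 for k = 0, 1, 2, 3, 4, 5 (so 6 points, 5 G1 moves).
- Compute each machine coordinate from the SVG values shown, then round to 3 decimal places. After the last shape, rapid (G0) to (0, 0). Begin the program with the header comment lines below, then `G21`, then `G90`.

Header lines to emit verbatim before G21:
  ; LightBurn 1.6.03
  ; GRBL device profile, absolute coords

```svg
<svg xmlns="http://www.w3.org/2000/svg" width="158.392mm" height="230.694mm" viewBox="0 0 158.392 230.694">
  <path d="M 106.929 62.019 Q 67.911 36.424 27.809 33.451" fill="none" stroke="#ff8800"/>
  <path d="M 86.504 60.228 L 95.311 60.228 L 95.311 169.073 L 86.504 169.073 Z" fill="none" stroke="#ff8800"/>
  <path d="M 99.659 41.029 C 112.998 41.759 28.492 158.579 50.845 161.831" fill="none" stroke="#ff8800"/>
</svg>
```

; LightBurn 1.6.03
; GRBL device profile, absolute coords
G21
G90
G0 X106.929 Y168.675
M4 S426
G1 X91.278 Y178.008 F1734
G1 X75.541 Y185.531
G1 X59.717 Y191.245
G1 X43.806 Y195.149
G1 X27.809 Y197.243
M5
G0 X86.504 Y170.466
M4 S426
G1 X95.311 Y170.466 F1734
G1 X95.311 Y61.621
G1 X86.504 Y61.621
G1 X86.504 Y170.466
M5
G0 X99.659 Y189.665
M4 S426
G1 X97.559 Y177.133 F1734
G1 X81.801 Y147.764
G1 X62.213 Y112.580
G1 X48.619 Y82.605
G1 X50.845 Y68.863
M5
G0 X0.000 Y0.000

1 u = 1 mm; y_m = 230.694 − y.

[1] `<path>` quadratic bezier, #ff8800→score S426 F1734: (106.929,168.675) → (91.278,178.008) → (75.541,185.531) → (59.717,191.245) → (43.806,195.149) → (27.809,197.243)

[2] `<path>` rectangle, #ff8800→score S426 F1734: (86.504,170.466) → (95.311,170.466) → (95.311,61.621) → (86.504,61.621) → (86.504,170.466) (closed)

[3] `<path>` cubic bezier, #ff8800→score S426 F1734: (99.659,189.665) → (97.559,177.133) → (81.801,147.764) → (62.213,112.580) → (48.619,82.605) → (50.845,68.863)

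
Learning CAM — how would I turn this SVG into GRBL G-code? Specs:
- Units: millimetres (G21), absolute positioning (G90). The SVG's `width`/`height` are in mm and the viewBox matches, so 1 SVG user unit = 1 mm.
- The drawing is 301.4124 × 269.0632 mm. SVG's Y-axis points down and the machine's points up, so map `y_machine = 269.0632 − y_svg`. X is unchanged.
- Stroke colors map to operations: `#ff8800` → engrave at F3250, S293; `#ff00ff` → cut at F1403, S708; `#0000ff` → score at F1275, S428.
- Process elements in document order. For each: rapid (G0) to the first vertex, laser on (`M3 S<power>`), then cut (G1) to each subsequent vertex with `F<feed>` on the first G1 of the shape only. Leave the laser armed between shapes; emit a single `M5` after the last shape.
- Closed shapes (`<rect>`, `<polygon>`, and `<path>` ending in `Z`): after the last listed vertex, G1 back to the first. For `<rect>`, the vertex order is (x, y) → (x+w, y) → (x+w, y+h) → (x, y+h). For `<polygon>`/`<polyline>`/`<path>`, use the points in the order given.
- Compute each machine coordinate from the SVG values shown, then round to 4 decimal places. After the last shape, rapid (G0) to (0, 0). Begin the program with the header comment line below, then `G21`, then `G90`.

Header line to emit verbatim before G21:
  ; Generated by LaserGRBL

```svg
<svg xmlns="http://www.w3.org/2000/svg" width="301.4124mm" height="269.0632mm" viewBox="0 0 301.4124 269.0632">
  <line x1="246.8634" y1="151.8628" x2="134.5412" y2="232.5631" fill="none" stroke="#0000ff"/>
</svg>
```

1 u = 1 mm; y_m = 269.0632 − y.

[1] `<line>` line segment, #0000ff→score S428 F1275: (246.8634,117.2004) → (134.5412,36.5001)

; Generated by LaserGRBL
G21
G90
G0 X246.8634 Y117.2004
M3 S428
G1 X134.5412 Y36.5001 F1275
M5
G0 X0.0000 Y0.0000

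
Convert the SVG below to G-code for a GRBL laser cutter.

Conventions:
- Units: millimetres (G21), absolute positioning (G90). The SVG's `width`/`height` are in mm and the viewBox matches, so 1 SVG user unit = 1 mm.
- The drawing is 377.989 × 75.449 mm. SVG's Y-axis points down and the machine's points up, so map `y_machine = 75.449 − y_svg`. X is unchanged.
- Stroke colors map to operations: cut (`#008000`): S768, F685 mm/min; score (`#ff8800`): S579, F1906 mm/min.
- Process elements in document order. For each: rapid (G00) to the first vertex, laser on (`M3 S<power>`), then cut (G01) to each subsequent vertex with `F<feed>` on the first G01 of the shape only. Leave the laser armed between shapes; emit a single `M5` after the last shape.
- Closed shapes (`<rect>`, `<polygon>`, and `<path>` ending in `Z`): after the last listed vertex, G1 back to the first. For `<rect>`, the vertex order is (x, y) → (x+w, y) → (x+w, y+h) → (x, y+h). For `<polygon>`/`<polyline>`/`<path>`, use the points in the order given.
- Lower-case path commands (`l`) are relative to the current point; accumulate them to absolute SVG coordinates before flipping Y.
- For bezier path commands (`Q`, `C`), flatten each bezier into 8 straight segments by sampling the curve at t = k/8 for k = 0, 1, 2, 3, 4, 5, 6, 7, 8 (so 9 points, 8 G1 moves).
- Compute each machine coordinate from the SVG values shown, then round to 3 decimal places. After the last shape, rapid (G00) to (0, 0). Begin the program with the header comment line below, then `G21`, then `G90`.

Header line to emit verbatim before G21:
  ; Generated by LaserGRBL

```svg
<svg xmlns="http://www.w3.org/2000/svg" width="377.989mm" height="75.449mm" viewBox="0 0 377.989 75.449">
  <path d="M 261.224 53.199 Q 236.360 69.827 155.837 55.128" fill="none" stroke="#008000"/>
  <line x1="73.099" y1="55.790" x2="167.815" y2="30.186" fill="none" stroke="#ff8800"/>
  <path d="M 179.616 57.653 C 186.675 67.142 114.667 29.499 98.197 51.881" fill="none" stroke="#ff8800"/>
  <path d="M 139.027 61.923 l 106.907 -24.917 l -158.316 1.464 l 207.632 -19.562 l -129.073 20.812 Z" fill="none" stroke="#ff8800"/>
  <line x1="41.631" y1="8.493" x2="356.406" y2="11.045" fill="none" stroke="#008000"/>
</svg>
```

; Generated by LaserGRBL
G21
G90
G00 X261.224 Y22.250
M3 S768
G01 X254.138 Y18.582 F685
G01 X245.313 Y15.894
G01 X234.749 Y14.184
G01 X222.445 Y13.454
G01 X208.402 Y13.702
G01 X192.620 Y14.929
G01 X175.098 Y17.136
G01 X155.837 Y20.321
G00 X73.099 Y19.659
M3 S579
G01 X167.815 Y45.263 F1906
G00 X179.616 Y17.796
M3 S579
G01 X178.820 Y16.238 F1906
G01 X172.188 Y17.842
G01 X161.299 Y21.354
G01 X147.730 Y25.517
G01 X133.058 Y29.076
G01 X118.860 Y30.774
G01 X106.714 Y29.357
G01 X98.197 Y23.568
G00 X139.027 Y13.526
M3 S579
G01 X245.934 Y38.443 F1906
G01 X87.618 Y36.979
G01 X295.250 Y56.541
G01 X166.177 Y35.729
G01 X139.027 Y13.526
G00 X41.631 Y66.956
M3 S768
G01 X356.406 Y64.404 F685
M5
G00 X0.000 Y0.000

1 u = 1 mm; y_m = 75.449 − y.

[1] `<path>` quadratic bezier, #008000→cut S768 F685: (261.224,22.250) → (254.138,18.582) → (245.313,15.894) → (234.749,14.184) → (222.445,13.454) → (208.402,13.702) → (192.620,14.929) → (175.098,17.136) → (155.837,20.321)

[2] `<line>` line segment, #ff8800→score S579 F1906: (73.099,19.659) → (167.815,45.263)

[3] `<path>` cubic bezier, #ff8800→score S579 F1906: (179.616,17.796) → (178.820,16.238) → (172.188,17.842) → (161.299,21.354) → (147.730,25.517) → (133.058,29.076) → (118.860,30.774) → (106.714,29.357) → (98.197,23.568)

[4] `<path>` closed polygon, #ff8800→score S579 F1906: (139.027,13.526) → (245.934,38.443) → (87.618,36.979) → (295.250,56.541) → (166.177,35.729) → (139.027,13.526) (closed)

[5] `<line>` line segment, #008000→cut S768 F685: (41.631,66.956) → (356.406,64.404)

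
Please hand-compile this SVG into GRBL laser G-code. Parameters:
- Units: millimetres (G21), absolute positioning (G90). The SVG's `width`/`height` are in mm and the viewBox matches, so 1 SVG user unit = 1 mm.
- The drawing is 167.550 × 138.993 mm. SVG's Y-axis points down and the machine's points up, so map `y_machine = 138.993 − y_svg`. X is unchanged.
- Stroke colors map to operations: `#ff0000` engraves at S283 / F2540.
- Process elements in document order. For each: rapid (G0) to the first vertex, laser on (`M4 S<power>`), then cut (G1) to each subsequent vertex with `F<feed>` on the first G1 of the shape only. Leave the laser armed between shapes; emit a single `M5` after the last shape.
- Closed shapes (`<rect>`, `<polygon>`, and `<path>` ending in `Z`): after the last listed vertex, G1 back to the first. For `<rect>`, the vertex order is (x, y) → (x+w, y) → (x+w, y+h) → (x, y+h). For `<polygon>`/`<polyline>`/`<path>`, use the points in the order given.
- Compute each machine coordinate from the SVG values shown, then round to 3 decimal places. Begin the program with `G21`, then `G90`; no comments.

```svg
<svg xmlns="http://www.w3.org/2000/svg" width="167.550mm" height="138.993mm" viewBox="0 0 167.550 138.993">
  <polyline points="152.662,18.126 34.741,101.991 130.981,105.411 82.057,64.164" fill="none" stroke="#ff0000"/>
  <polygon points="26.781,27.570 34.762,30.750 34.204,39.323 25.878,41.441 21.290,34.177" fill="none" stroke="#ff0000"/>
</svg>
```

1 u = 1 mm; y_m = 138.993 − y.

[1] `<polyline>` open polyline, #ff0000→engrave S283 F2540: (152.662,120.867) → (34.741,37.002) → (130.981,33.582) → (82.057,74.829)

[2] `<polygon>` regular polygon, #ff0000→engrave S283 F2540: (26.781,111.423) → (34.762,108.243) → (34.204,99.670) → (25.878,97.552) → (21.290,104.816) → (26.781,111.423) (closed)

G21
G90
G0 X152.662 Y120.867
M4 S283
G1 X34.741 Y37.002 F2540
G1 X130.981 Y33.582
G1 X82.057 Y74.829
G0 X26.781 Y111.423
M4 S283
G1 X34.762 Y108.243 F2540
G1 X34.204 Y99.670
G1 X25.878 Y97.552
G1 X21.290 Y104.816
G1 X26.781 Y111.423
M5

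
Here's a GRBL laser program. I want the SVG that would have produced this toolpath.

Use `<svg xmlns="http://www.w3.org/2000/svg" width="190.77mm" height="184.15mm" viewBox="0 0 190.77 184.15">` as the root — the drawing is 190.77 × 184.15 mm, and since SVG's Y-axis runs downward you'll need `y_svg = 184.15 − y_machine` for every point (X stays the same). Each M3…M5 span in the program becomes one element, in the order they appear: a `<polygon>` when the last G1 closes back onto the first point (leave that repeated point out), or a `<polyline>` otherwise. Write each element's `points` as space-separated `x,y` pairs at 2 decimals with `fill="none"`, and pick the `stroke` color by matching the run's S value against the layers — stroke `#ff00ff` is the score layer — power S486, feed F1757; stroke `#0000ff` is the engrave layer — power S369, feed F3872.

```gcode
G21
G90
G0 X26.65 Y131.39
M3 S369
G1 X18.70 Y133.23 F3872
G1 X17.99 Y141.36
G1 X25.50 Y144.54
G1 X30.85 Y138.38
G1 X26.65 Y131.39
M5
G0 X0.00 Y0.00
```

Each laser-on run becomes one SVG element. Flip Y back into SVG space with y_svg = 184.15 − y_machine. Every run uses S369, so all elements get stroke `#0000ff` (engrave).

Run 1: The run returns to its start, so emit a `<polygon>` with points (Y-flipped): 26.65,52.76 18.70,50.92 17.99,42.79 25.50,39.61 30.85,45.77.

<svg xmlns="http://www.w3.org/2000/svg" width="190.77mm" height="184.15mm" viewBox="0 0 190.77 184.15">
  <polygon points="26.65,52.76 18.70,50.92 17.99,42.79 25.50,39.61 30.85,45.77" fill="none" stroke="#0000ff"/>
</svg>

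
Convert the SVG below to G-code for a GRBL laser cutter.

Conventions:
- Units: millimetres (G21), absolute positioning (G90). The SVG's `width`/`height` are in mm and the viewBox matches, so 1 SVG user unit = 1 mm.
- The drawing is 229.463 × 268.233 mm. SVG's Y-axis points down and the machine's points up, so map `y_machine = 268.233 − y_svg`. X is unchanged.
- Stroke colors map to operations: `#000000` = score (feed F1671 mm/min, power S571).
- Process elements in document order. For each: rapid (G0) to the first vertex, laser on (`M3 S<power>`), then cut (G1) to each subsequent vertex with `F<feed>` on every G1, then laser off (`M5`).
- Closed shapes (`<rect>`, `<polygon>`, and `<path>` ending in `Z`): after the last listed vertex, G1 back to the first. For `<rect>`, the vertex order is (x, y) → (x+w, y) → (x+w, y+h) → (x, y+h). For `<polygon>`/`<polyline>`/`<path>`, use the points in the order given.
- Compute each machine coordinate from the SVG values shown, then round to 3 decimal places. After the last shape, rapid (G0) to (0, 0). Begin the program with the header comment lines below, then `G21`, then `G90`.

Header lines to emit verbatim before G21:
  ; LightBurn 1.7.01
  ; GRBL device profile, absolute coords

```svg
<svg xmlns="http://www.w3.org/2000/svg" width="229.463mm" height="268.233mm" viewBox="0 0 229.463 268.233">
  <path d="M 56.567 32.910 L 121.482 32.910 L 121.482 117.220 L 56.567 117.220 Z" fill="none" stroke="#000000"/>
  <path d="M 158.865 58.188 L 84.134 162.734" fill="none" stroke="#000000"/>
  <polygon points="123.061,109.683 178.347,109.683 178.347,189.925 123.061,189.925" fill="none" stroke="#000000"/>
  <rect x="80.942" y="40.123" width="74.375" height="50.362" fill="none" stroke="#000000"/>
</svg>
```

; LightBurn 1.7.01
; GRBL device profile, absolute coords
G21
G90
G0 X56.567 Y235.323
M3 S571
G1 X121.482 Y235.323 F1671
G1 X121.482 Y151.013 F1671
G1 X56.567 Y151.013 F1671
G1 X56.567 Y235.323 F1671
M5
G0 X158.865 Y210.045
M3 S571
G1 X84.134 Y105.499 F1671
M5
G0 X123.061 Y158.550
M3 S571
G1 X178.347 Y158.550 F1671
G1 X178.347 Y78.308 F1671
G1 X123.061 Y78.308 F1671
G1 X123.061 Y158.550 F1671
M5
G0 X80.942 Y228.110
M3 S571
G1 X155.317 Y228.110 F1671
G1 X155.317 Y177.748 F1671
G1 X80.942 Y177.748 F1671
G1 X80.942 Y228.110 F1671
M5
G0 X0.000 Y0.000

viewBox `0 0 229.463 268.233` with mm width/height → 1 unit = 1 mm. Flip: y_m = 268.233 − y_svg.

**Shape 1** — `<path>` rectangle, stroke `#000000` → score (S571, F1671). Machine vertices: (56.567,235.323) → (121.482,235.323) → (121.482,151.013) → (56.567,151.013) → (56.567,235.323). Closed: final G1 returns to the first vertex.

**Shape 2** — `<path>` line segment, stroke `#000000` → score (S571, F1671). Machine vertices: (158.865,210.045) → (84.134,105.499). Open path.

**Shape 3** — `<polygon>` rectangle, stroke `#000000` → score (S571, F1671). Machine vertices: (123.061,158.550) → (178.347,158.550) → (178.347,78.308) → (123.061,78.308) → (123.061,158.550). Closed: final G1 returns to the first vertex.

**Shape 4** — `<rect>` rectangle, stroke `#000000` → score (S571, F1671). Machine vertices: (80.942,228.110) → (155.317,228.110) → (155.317,177.748) → (80.942,177.748) → (80.942,228.110). Closed: final G1 returns to the first vertex.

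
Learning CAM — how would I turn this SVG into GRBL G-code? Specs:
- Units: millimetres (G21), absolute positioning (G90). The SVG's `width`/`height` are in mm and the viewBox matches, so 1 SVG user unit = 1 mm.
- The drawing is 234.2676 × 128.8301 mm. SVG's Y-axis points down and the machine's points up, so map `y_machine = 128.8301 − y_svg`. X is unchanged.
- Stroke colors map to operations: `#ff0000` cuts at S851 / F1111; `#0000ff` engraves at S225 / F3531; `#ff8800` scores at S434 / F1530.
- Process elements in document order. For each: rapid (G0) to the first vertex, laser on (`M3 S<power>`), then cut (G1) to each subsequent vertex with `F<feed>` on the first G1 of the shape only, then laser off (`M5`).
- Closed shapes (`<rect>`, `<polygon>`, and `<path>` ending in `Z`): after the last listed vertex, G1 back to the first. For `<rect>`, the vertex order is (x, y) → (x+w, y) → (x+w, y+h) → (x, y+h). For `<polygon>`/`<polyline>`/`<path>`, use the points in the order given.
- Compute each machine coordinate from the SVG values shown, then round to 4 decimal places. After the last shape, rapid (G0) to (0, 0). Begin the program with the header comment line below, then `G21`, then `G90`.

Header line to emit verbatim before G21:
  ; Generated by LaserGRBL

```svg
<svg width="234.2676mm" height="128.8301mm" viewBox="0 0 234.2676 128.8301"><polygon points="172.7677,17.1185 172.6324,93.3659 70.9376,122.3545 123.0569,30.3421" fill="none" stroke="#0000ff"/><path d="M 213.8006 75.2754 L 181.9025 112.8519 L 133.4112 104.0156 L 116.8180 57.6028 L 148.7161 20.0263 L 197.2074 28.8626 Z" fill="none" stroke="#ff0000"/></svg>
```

; Generated by LaserGRBL
G21
G90
G0 X172.7677 Y111.7116
M3 S225
G1 X172.6324 Y35.4642 F3531
G1 X70.9376 Y6.4756
G1 X123.0569 Y98.4880
G1 X172.7677 Y111.7116
M5
G0 X213.8006 Y53.5547
M3 S851
G1 X181.9025 Y15.9782 F1111
G1 X133.4112 Y24.8145
G1 X116.8180 Y71.2273
G1 X148.7161 Y108.8038
G1 X197.2074 Y99.9675
G1 X213.8006 Y53.5547
M5
G0 X0.0000 Y0.0000

1 u = 1 mm; y_m = 128.8301 − y.

[1] `<polygon>` closed polygon, #0000ff→engrave S225 F3531: (172.7677,111.7116) → (172.6324,35.4642) → (70.9376,6.4756) → (123.0569,98.4880) → (172.7677,111.7116) (closed)

[2] `<path>` regular polygon, #ff0000→cut S851 F1111: (213.8006,53.5547) → (181.9025,15.9782) → (133.4112,24.8145) → (116.8180,71.2273) → (148.7161,108.8038) → (197.2074,99.9675) → (213.8006,53.5547) (closed)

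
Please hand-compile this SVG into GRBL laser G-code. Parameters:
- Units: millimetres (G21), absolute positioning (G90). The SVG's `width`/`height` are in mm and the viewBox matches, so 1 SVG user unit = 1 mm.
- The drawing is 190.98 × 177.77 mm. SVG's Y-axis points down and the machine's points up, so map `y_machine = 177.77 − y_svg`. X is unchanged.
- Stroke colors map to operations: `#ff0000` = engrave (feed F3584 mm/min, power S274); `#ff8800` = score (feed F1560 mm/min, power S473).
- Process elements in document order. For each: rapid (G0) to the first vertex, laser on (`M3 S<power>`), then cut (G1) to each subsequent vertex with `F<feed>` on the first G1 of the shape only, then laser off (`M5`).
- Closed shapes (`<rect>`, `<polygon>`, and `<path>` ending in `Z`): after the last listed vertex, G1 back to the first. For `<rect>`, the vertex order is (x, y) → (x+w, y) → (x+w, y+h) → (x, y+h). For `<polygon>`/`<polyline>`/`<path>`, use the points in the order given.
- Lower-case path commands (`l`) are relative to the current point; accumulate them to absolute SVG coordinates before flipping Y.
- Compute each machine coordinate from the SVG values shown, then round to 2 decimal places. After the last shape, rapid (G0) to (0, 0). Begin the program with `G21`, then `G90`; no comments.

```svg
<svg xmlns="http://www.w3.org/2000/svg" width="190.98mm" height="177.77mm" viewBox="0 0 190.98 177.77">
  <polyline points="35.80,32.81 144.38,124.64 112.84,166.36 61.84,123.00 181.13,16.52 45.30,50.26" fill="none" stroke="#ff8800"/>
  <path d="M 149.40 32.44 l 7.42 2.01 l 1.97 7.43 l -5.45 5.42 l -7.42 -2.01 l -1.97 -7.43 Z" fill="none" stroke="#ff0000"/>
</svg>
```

G21
G90
G0 X35.80 Y144.96
M3 S473
G1 X144.38 Y53.13 F1560
G1 X112.84 Y11.41
G1 X61.84 Y54.77
G1 X181.13 Y161.25
G1 X45.30 Y127.51
M5
G0 X149.40 Y145.33
M3 S274
G1 X156.82 Y143.32 F3584
G1 X158.79 Y135.89
G1 X153.34 Y130.47
G1 X145.92 Y132.48
G1 X143.95 Y139.91
G1 X149.40 Y145.33
M5
G0 X0.00 Y0.00

Since the viewBox matches the mm dimensions, user units are millimetres directly. The only transform is the Y-flip y_m = 177.77 − y_svg.

Shape 1 is a open polyline drawn with `<polyline>`. Its stroke #ff8800 means score at S473, F1560. After flipping Y the toolpath is (35.80,144.96) → (144.38,53.13) → (112.84,11.41) → (61.84,54.77) → (181.13,161.25) → (45.30,127.51).

Shape 2 is a regular polygon drawn with `<path>`. Its stroke #ff0000 means engrave at S274, F3584. After flipping Y the toolpath is (149.40,145.33) → (156.82,143.32) → (158.79,135.89) → (153.34,130.47) → (145.92,132.48) → (143.95,139.91) → (149.40,145.33), returning to the start.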